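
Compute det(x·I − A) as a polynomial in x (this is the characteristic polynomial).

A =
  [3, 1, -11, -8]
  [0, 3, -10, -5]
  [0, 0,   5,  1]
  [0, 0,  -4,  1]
x^4 - 12*x^3 + 54*x^2 - 108*x + 81

Expanding det(x·I − A) (e.g. by cofactor expansion or by noting that A is similar to its Jordan form J, which has the same characteristic polynomial as A) gives
  χ_A(x) = x^4 - 12*x^3 + 54*x^2 - 108*x + 81
which factors as (x - 3)^4. The eigenvalues (with algebraic multiplicities) are λ = 3 with multiplicity 4.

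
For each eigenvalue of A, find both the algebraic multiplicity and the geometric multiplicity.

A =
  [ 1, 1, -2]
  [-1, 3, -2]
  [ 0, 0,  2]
λ = 2: alg = 3, geom = 2

Step 1 — factor the characteristic polynomial to read off the algebraic multiplicities:
  χ_A(x) = (x - 2)^3

Step 2 — compute geometric multiplicities via the rank-nullity identity g(λ) = n − rank(A − λI):
  rank(A − (2)·I) = 1, so dim ker(A − (2)·I) = n − 1 = 2

Summary:
  λ = 2: algebraic multiplicity = 3, geometric multiplicity = 2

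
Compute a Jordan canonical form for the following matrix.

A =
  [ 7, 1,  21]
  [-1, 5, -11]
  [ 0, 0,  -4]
J_1(-4) ⊕ J_2(6)

The characteristic polynomial is
  det(x·I − A) = x^3 - 8*x^2 - 12*x + 144 = (x - 6)^2*(x + 4)

Eigenvalues and multiplicities (the geometric multiplicity of λ is n − rank(A − λI), which equals the number of Jordan blocks for λ):
  λ = -4: algebraic multiplicity = 1, geometric multiplicity = 1
  λ = 6: algebraic multiplicity = 2, geometric multiplicity = 1

Determining the block sizes for each eigenvalue:
  λ = -4: one block (gm = 1), so the single block has size am = 1 → block sizes [1]
  λ = 6: one block (gm = 1), so the single block has size am = 2 → block sizes [2]

Assembling the blocks gives a Jordan form
J =
  [-4, 0, 0]
  [ 0, 6, 1]
  [ 0, 0, 6]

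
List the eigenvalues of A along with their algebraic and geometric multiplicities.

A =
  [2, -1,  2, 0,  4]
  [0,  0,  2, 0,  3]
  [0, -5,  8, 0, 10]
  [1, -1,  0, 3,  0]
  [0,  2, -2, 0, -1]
λ = 2: alg = 3, geom = 2; λ = 3: alg = 2, geom = 2

Step 1 — factor the characteristic polynomial to read off the algebraic multiplicities:
  χ_A(x) = (x - 3)^2*(x - 2)^3

Step 2 — compute geometric multiplicities via the rank-nullity identity g(λ) = n − rank(A − λI):
  rank(A − (2)·I) = 3, so dim ker(A − (2)·I) = n − 3 = 2
  rank(A − (3)·I) = 3, so dim ker(A − (3)·I) = n − 3 = 2

Summary:
  λ = 2: algebraic multiplicity = 3, geometric multiplicity = 2
  λ = 3: algebraic multiplicity = 2, geometric multiplicity = 2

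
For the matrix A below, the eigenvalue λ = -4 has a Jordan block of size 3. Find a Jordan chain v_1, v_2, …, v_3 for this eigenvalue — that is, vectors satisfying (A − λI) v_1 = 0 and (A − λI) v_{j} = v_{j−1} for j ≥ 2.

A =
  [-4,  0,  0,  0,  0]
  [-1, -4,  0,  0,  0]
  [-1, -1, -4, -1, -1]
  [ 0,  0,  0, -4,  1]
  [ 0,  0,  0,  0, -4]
A Jordan chain for λ = -4 of length 3:
v_1 = (0, 0, 1, 0, 0)ᵀ
v_2 = (0, -1, -1, 0, 0)ᵀ
v_3 = (1, 0, 0, 0, 0)ᵀ

Let N = A − (-4)·I. We want v_3 with N^3 v_3 = 0 but N^2 v_3 ≠ 0; then v_{j-1} := N · v_j for j = 3, …, 2.

Pick v_3 = (1, 0, 0, 0, 0)ᵀ.
Then v_2 = N · v_3 = (0, -1, -1, 0, 0)ᵀ.
Then v_1 = N · v_2 = (0, 0, 1, 0, 0)ᵀ.

Sanity check: (A − (-4)·I) v_1 = (0, 0, 0, 0, 0)ᵀ = 0. ✓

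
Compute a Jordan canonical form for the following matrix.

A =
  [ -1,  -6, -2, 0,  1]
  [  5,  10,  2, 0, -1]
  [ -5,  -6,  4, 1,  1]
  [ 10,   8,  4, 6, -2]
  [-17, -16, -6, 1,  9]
J_1(4) ⊕ J_3(6) ⊕ J_1(6)

The characteristic polynomial is
  det(x·I − A) = x^5 - 28*x^4 + 312*x^3 - 1728*x^2 + 4752*x - 5184 = (x - 6)^4*(x - 4)

Eigenvalues and multiplicities (the geometric multiplicity of λ is n − rank(A − λI), which equals the number of Jordan blocks for λ):
  λ = 4: algebraic multiplicity = 1, geometric multiplicity = 1
  λ = 6: algebraic multiplicity = 4, geometric multiplicity = 2

Determining the block sizes for each eigenvalue:
  λ = 4: one block (gm = 1), so the single block has size am = 1 → block sizes [1]
  λ = 6: with am = 4 and gm = 2, the partition is not yet determined (e.g. several partitions of 4 into 2 parts exist). Let N = A − (6)·I. Computing rank(N^1) = 3, rank(N^2) = 2, rank(N^3) = 1; the number of blocks of size ≥ j is rank(N^{j−1}) − rank(N^j), giving [2, 1, 1]. So we have 1 block(s) of size 3, 1 block(s) of size 1 → block sizes [3, 1]

Assembling the blocks gives a Jordan form
J =
  [4, 0, 0, 0, 0]
  [0, 6, 1, 0, 0]
  [0, 0, 6, 1, 0]
  [0, 0, 0, 6, 0]
  [0, 0, 0, 0, 6]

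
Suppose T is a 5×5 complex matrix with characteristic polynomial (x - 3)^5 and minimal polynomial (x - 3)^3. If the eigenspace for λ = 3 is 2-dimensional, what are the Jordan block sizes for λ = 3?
Block sizes for λ = 3: [3, 2]

Step 1 — from the characteristic polynomial, algebraic multiplicity of λ = 3 is 5. From dim ker(T − (3)·I) = 2, there are exactly 2 Jordan blocks for λ = 3.
Step 2 — from the minimal polynomial, the factor (x − 3)^3 tells us the largest block for λ = 3 has size 3.
Step 3 — with total size 5, 2 blocks, and largest block 3, the block sizes (in nonincreasing order) are [3, 2].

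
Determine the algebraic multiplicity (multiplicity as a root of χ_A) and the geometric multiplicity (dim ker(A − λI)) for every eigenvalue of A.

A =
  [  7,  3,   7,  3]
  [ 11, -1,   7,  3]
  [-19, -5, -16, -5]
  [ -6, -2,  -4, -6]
λ = -4: alg = 4, geom = 2

Step 1 — factor the characteristic polynomial to read off the algebraic multiplicities:
  χ_A(x) = (x + 4)^4

Step 2 — compute geometric multiplicities via the rank-nullity identity g(λ) = n − rank(A − λI):
  rank(A − (-4)·I) = 2, so dim ker(A − (-4)·I) = n − 2 = 2

Summary:
  λ = -4: algebraic multiplicity = 4, geometric multiplicity = 2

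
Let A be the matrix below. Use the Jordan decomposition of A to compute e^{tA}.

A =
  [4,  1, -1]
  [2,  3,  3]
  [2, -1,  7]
e^{tA} =
  [exp(4*t), t*exp(4*t), -t*exp(4*t)]
  [exp(6*t) - exp(4*t), -t*exp(4*t) + exp(4*t), t*exp(4*t) + exp(6*t) - exp(4*t)]
  [exp(6*t) - exp(4*t), -t*exp(4*t), t*exp(4*t) + exp(6*t)]

Strategy: write A = P · J · P⁻¹ where J is a Jordan canonical form, so e^{tA} = P · e^{tJ} · P⁻¹, and e^{tJ} can be computed block-by-block.

A has Jordan form
J =
  [4, 1, 0]
  [0, 4, 0]
  [0, 0, 6]
(up to reordering of blocks).

Per-block formulas:
  For a 2×2 Jordan block J_2(4): exp(t · J_2(4)) = e^(4t)·(I + t·N), where N is the 2×2 nilpotent shift.
  For a 1×1 block at λ = 6: exp(t · [6]) = [e^(6t)].

After assembling e^{tJ} and conjugating by P, we get:

e^{tA} =
  [exp(4*t), t*exp(4*t), -t*exp(4*t)]
  [exp(6*t) - exp(4*t), -t*exp(4*t) + exp(4*t), t*exp(4*t) + exp(6*t) - exp(4*t)]
  [exp(6*t) - exp(4*t), -t*exp(4*t), t*exp(4*t) + exp(6*t)]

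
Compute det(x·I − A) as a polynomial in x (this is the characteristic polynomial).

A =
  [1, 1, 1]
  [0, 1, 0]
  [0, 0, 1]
x^3 - 3*x^2 + 3*x - 1

Expanding det(x·I − A) (e.g. by cofactor expansion or by noting that A is similar to its Jordan form J, which has the same characteristic polynomial as A) gives
  χ_A(x) = x^3 - 3*x^2 + 3*x - 1
which factors as (x - 1)^3. The eigenvalues (with algebraic multiplicities) are λ = 1 with multiplicity 3.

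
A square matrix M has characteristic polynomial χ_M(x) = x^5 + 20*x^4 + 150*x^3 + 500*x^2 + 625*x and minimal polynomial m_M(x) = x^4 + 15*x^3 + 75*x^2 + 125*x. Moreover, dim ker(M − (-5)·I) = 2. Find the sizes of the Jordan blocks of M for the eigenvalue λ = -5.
Block sizes for λ = -5: [3, 1]

Step 1 — from the characteristic polynomial, algebraic multiplicity of λ = -5 is 4. From dim ker(M − (-5)·I) = 2, there are exactly 2 Jordan blocks for λ = -5.
Step 2 — from the minimal polynomial, the factor (x + 5)^3 tells us the largest block for λ = -5 has size 3.
Step 3 — with total size 4, 2 blocks, and largest block 3, the block sizes (in nonincreasing order) are [3, 1].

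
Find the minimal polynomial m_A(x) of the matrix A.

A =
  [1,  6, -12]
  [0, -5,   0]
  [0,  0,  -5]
x^2 + 4*x - 5

The characteristic polynomial is χ_A(x) = (x - 1)*(x + 5)^2, so the eigenvalues are known. The minimal polynomial is
  m_A(x) = Π_λ (x − λ)^{k_λ}
where k_λ is the size of the *largest* Jordan block for λ (equivalently, the smallest k with (A − λI)^k v = 0 for every generalised eigenvector v of λ).

  λ = -5: largest Jordan block has size 1, contributing (x + 5)
  λ = 1: largest Jordan block has size 1, contributing (x − 1)

So m_A(x) = (x - 1)*(x + 5) = x^2 + 4*x - 5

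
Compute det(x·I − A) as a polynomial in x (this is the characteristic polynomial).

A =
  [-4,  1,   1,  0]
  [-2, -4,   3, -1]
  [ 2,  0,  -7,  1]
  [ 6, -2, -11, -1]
x^4 + 16*x^3 + 96*x^2 + 256*x + 256

Expanding det(x·I − A) (e.g. by cofactor expansion or by noting that A is similar to its Jordan form J, which has the same characteristic polynomial as A) gives
  χ_A(x) = x^4 + 16*x^3 + 96*x^2 + 256*x + 256
which factors as (x + 4)^4. The eigenvalues (with algebraic multiplicities) are λ = -4 with multiplicity 4.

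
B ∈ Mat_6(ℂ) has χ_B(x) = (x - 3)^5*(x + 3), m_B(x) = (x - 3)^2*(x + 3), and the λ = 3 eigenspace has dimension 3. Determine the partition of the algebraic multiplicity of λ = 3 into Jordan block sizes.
Block sizes for λ = 3: [2, 2, 1]

Step 1 — from the characteristic polynomial, algebraic multiplicity of λ = 3 is 5. From dim ker(B − (3)·I) = 3, there are exactly 3 Jordan blocks for λ = 3.
Step 2 — from the minimal polynomial, the factor (x − 3)^2 tells us the largest block for λ = 3 has size 2.
Step 3 — with total size 5, 3 blocks, and largest block 2, the block sizes (in nonincreasing order) are [2, 2, 1].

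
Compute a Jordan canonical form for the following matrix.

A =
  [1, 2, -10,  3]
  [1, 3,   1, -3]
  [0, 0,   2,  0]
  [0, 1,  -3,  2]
J_3(2) ⊕ J_1(2)

The characteristic polynomial is
  det(x·I − A) = x^4 - 8*x^3 + 24*x^2 - 32*x + 16 = (x - 2)^4

Eigenvalues and multiplicities (the geometric multiplicity of λ is n − rank(A − λI), which equals the number of Jordan blocks for λ):
  λ = 2: algebraic multiplicity = 4, geometric multiplicity = 2

Determining the block sizes for each eigenvalue:
  λ = 2: with am = 4 and gm = 2, the partition is not yet determined (e.g. several partitions of 4 into 2 parts exist). Let N = A − (2)·I. Computing rank(N^1) = 2, rank(N^2) = 1, rank(N^3) = 0; the number of blocks of size ≥ j is rank(N^{j−1}) − rank(N^j), giving [2, 1, 1]. So we have 1 block(s) of size 3, 1 block(s) of size 1 → block sizes [3, 1]

Assembling the blocks gives a Jordan form
J =
  [2, 1, 0, 0]
  [0, 2, 1, 0]
  [0, 0, 2, 0]
  [0, 0, 0, 2]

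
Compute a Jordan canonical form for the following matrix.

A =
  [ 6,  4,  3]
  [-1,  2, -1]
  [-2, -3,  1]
J_3(3)

The characteristic polynomial is
  det(x·I − A) = x^3 - 9*x^2 + 27*x - 27 = (x - 3)^3

Eigenvalues and multiplicities (the geometric multiplicity of λ is n − rank(A − λI), which equals the number of Jordan blocks for λ):
  λ = 3: algebraic multiplicity = 3, geometric multiplicity = 1

Determining the block sizes for each eigenvalue:
  λ = 3: one block (gm = 1), so the single block has size am = 3 → block sizes [3]

Assembling the blocks gives a Jordan form
J =
  [3, 1, 0]
  [0, 3, 1]
  [0, 0, 3]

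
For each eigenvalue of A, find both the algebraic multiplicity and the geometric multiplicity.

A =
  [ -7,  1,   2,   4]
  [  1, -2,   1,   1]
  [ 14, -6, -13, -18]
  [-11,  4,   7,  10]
λ = -3: alg = 4, geom = 2

Step 1 — factor the characteristic polynomial to read off the algebraic multiplicities:
  χ_A(x) = (x + 3)^4

Step 2 — compute geometric multiplicities via the rank-nullity identity g(λ) = n − rank(A − λI):
  rank(A − (-3)·I) = 2, so dim ker(A − (-3)·I) = n − 2 = 2

Summary:
  λ = -3: algebraic multiplicity = 4, geometric multiplicity = 2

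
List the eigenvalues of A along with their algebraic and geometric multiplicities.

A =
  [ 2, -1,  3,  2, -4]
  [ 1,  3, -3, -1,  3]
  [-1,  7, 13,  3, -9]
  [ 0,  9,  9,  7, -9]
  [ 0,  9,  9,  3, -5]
λ = 4: alg = 5, geom = 2

Step 1 — factor the characteristic polynomial to read off the algebraic multiplicities:
  χ_A(x) = (x - 4)^5

Step 2 — compute geometric multiplicities via the rank-nullity identity g(λ) = n − rank(A − λI):
  rank(A − (4)·I) = 3, so dim ker(A − (4)·I) = n − 3 = 2

Summary:
  λ = 4: algebraic multiplicity = 5, geometric multiplicity = 2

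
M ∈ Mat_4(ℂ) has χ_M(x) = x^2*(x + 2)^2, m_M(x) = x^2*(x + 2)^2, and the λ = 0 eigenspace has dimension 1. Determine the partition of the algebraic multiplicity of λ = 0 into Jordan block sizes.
Block sizes for λ = 0: [2]

Step 1 — from the characteristic polynomial, algebraic multiplicity of λ = 0 is 2. From dim ker(M − (0)·I) = 1, there are exactly 1 Jordan blocks for λ = 0.
Step 2 — from the minimal polynomial, the factor (x − 0)^2 tells us the largest block for λ = 0 has size 2.
Step 3 — with total size 2, 1 blocks, and largest block 2, the block sizes (in nonincreasing order) are [2].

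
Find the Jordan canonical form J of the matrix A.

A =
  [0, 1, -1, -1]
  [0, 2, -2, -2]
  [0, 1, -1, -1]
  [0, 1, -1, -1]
J_2(0) ⊕ J_1(0) ⊕ J_1(0)

The characteristic polynomial is
  det(x·I − A) = x^4

Eigenvalues and multiplicities (the geometric multiplicity of λ is n − rank(A − λI), which equals the number of Jordan blocks for λ):
  λ = 0: algebraic multiplicity = 4, geometric multiplicity = 3

Determining the block sizes for each eigenvalue:
  λ = 0: 3 blocks summing to 4 forces exactly one block of size 2 and the rest size 1 → block sizes [2, 1, 1]

Assembling the blocks gives a Jordan form
J =
  [0, 1, 0, 0]
  [0, 0, 0, 0]
  [0, 0, 0, 0]
  [0, 0, 0, 0]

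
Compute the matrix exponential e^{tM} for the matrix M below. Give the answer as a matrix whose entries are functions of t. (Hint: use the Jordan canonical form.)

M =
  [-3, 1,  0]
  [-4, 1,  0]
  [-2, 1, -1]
e^{tM} =
  [-2*t*exp(-t) + exp(-t), t*exp(-t), 0]
  [-4*t*exp(-t), 2*t*exp(-t) + exp(-t), 0]
  [-2*t*exp(-t), t*exp(-t), exp(-t)]

Strategy: write M = P · J · P⁻¹ where J is a Jordan canonical form, so e^{tM} = P · e^{tJ} · P⁻¹, and e^{tJ} can be computed block-by-block.

M has Jordan form
J =
  [-1,  1,  0]
  [ 0, -1,  0]
  [ 0,  0, -1]
(up to reordering of blocks).

Per-block formulas:
  For a 2×2 Jordan block J_2(-1): exp(t · J_2(-1)) = e^(-1t)·(I + t·N), where N is the 2×2 nilpotent shift.
  For a 1×1 block at λ = -1: exp(t · [-1]) = [e^(-1t)].

After assembling e^{tJ} and conjugating by P, we get:

e^{tM} =
  [-2*t*exp(-t) + exp(-t), t*exp(-t), 0]
  [-4*t*exp(-t), 2*t*exp(-t) + exp(-t), 0]
  [-2*t*exp(-t), t*exp(-t), exp(-t)]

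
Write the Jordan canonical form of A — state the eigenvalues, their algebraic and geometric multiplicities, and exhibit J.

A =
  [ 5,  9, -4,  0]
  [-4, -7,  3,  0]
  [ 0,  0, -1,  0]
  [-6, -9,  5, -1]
J_3(-1) ⊕ J_1(-1)

The characteristic polynomial is
  det(x·I − A) = x^4 + 4*x^3 + 6*x^2 + 4*x + 1 = (x + 1)^4

Eigenvalues and multiplicities (the geometric multiplicity of λ is n − rank(A − λI), which equals the number of Jordan blocks for λ):
  λ = -1: algebraic multiplicity = 4, geometric multiplicity = 2

Determining the block sizes for each eigenvalue:
  λ = -1: with am = 4 and gm = 2, the partition is not yet determined (e.g. several partitions of 4 into 2 parts exist). Let N = A − (-1)·I. Computing rank(N^1) = 2, rank(N^2) = 1, rank(N^3) = 0; the number of blocks of size ≥ j is rank(N^{j−1}) − rank(N^j), giving [2, 1, 1]. So we have 1 block(s) of size 3, 1 block(s) of size 1 → block sizes [3, 1]

Assembling the blocks gives a Jordan form
J =
  [-1,  1,  0,  0]
  [ 0, -1,  1,  0]
  [ 0,  0, -1,  0]
  [ 0,  0,  0, -1]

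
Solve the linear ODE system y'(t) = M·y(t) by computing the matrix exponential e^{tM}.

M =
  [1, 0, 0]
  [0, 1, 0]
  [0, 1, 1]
e^{tM} =
  [exp(t), 0, 0]
  [0, exp(t), 0]
  [0, t*exp(t), exp(t)]

Strategy: write M = P · J · P⁻¹ where J is a Jordan canonical form, so e^{tM} = P · e^{tJ} · P⁻¹, and e^{tJ} can be computed block-by-block.

M has Jordan form
J =
  [1, 1, 0]
  [0, 1, 0]
  [0, 0, 1]
(up to reordering of blocks).

Per-block formulas:
  For a 1×1 block at λ = 1: exp(t · [1]) = [e^(1t)].
  For a 2×2 Jordan block J_2(1): exp(t · J_2(1)) = e^(1t)·(I + t·N), where N is the 2×2 nilpotent shift.

After assembling e^{tJ} and conjugating by P, we get:

e^{tM} =
  [exp(t), 0, 0]
  [0, exp(t), 0]
  [0, t*exp(t), exp(t)]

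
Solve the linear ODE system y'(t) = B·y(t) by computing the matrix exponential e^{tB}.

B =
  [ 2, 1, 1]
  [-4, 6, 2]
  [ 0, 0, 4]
e^{tB} =
  [-2*t*exp(4*t) + exp(4*t), t*exp(4*t), t*exp(4*t)]
  [-4*t*exp(4*t), 2*t*exp(4*t) + exp(4*t), 2*t*exp(4*t)]
  [0, 0, exp(4*t)]

Strategy: write B = P · J · P⁻¹ where J is a Jordan canonical form, so e^{tB} = P · e^{tJ} · P⁻¹, and e^{tJ} can be computed block-by-block.

B has Jordan form
J =
  [4, 1, 0]
  [0, 4, 0]
  [0, 0, 4]
(up to reordering of blocks).

Per-block formulas:
  For a 1×1 block at λ = 4: exp(t · [4]) = [e^(4t)].
  For a 2×2 Jordan block J_2(4): exp(t · J_2(4)) = e^(4t)·(I + t·N), where N is the 2×2 nilpotent shift.

After assembling e^{tJ} and conjugating by P, we get:

e^{tB} =
  [-2*t*exp(4*t) + exp(4*t), t*exp(4*t), t*exp(4*t)]
  [-4*t*exp(4*t), 2*t*exp(4*t) + exp(4*t), 2*t*exp(4*t)]
  [0, 0, exp(4*t)]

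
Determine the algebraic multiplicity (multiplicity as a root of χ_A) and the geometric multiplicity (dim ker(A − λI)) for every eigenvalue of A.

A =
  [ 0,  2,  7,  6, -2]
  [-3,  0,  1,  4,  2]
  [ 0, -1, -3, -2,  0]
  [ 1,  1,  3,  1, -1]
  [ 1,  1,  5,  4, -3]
λ = -1: alg = 5, geom = 2

Step 1 — factor the characteristic polynomial to read off the algebraic multiplicities:
  χ_A(x) = (x + 1)^5

Step 2 — compute geometric multiplicities via the rank-nullity identity g(λ) = n − rank(A − λI):
  rank(A − (-1)·I) = 3, so dim ker(A − (-1)·I) = n − 3 = 2

Summary:
  λ = -1: algebraic multiplicity = 5, geometric multiplicity = 2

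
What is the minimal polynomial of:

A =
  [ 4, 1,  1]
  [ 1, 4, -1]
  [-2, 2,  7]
x^2 - 10*x + 25

The characteristic polynomial is χ_A(x) = (x - 5)^3, so the eigenvalues are known. The minimal polynomial is
  m_A(x) = Π_λ (x − λ)^{k_λ}
where k_λ is the size of the *largest* Jordan block for λ (equivalently, the smallest k with (A − λI)^k v = 0 for every generalised eigenvector v of λ).

  λ = 5: largest Jordan block has size 2, contributing (x − 5)^2

So m_A(x) = (x - 5)^2 = x^2 - 10*x + 25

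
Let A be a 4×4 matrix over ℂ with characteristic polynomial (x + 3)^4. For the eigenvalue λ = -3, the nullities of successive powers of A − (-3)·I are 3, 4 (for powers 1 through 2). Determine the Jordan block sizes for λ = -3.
Block sizes for λ = -3: [2, 1, 1]

From the dimensions of kernels of powers, the number of Jordan blocks of size at least j is d_j − d_{j−1} where d_j = dim ker(N^j) (with d_0 = 0). Computing the differences gives [3, 1].
The number of blocks of size exactly k is (#blocks of size ≥ k) − (#blocks of size ≥ k + 1), so the partition is: 2 block(s) of size 1, 1 block(s) of size 2.
In nonincreasing order the block sizes are [2, 1, 1].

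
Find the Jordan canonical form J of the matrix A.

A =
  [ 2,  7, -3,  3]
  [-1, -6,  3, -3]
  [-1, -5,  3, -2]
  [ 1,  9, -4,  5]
J_2(1) ⊕ J_2(1)

The characteristic polynomial is
  det(x·I − A) = x^4 - 4*x^3 + 6*x^2 - 4*x + 1 = (x - 1)^4

Eigenvalues and multiplicities (the geometric multiplicity of λ is n − rank(A − λI), which equals the number of Jordan blocks for λ):
  λ = 1: algebraic multiplicity = 4, geometric multiplicity = 2

Determining the block sizes for each eigenvalue:
  λ = 1: with am = 4 and gm = 2, the partition is not yet determined (e.g. several partitions of 4 into 2 parts exist). Let N = A − (1)·I. Computing rank(N^1) = 2, rank(N^2) = 0; the number of blocks of size ≥ j is rank(N^{j−1}) − rank(N^j), giving [2, 2]. So we have 2 block(s) of size 2 → block sizes [2, 2]

Assembling the blocks gives a Jordan form
J =
  [1, 1, 0, 0]
  [0, 1, 0, 0]
  [0, 0, 1, 1]
  [0, 0, 0, 1]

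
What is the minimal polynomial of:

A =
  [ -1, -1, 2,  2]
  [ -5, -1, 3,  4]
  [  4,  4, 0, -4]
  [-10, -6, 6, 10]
x^3 - 6*x^2 + 12*x - 8

The characteristic polynomial is χ_A(x) = (x - 2)^4, so the eigenvalues are known. The minimal polynomial is
  m_A(x) = Π_λ (x − λ)^{k_λ}
where k_λ is the size of the *largest* Jordan block for λ (equivalently, the smallest k with (A − λI)^k v = 0 for every generalised eigenvector v of λ).

  λ = 2: largest Jordan block has size 3, contributing (x − 2)^3

So m_A(x) = (x - 2)^3 = x^3 - 6*x^2 + 12*x - 8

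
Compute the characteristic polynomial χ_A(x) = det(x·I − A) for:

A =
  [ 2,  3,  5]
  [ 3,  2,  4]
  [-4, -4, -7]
x^3 + 3*x^2 + 3*x + 1

Expanding det(x·I − A) (e.g. by cofactor expansion or by noting that A is similar to its Jordan form J, which has the same characteristic polynomial as A) gives
  χ_A(x) = x^3 + 3*x^2 + 3*x + 1
which factors as (x + 1)^3. The eigenvalues (with algebraic multiplicities) are λ = -1 with multiplicity 3.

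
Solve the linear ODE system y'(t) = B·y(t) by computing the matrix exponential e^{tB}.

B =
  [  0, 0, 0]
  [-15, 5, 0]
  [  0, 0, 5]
e^{tB} =
  [1, 0, 0]
  [3 - 3*exp(5*t), exp(5*t), 0]
  [0, 0, exp(5*t)]

Strategy: write B = P · J · P⁻¹ where J is a Jordan canonical form, so e^{tB} = P · e^{tJ} · P⁻¹, and e^{tJ} can be computed block-by-block.

B has Jordan form
J =
  [0, 0, 0]
  [0, 5, 0]
  [0, 0, 5]
(up to reordering of blocks).

Per-block formulas:
  For a 1×1 block at λ = 5: exp(t · [5]) = [e^(5t)].
  For a 1×1 block at λ = 0: exp(t · [0]) = [e^(0t)].

After assembling e^{tJ} and conjugating by P, we get:

e^{tB} =
  [1, 0, 0]
  [3 - 3*exp(5*t), exp(5*t), 0]
  [0, 0, exp(5*t)]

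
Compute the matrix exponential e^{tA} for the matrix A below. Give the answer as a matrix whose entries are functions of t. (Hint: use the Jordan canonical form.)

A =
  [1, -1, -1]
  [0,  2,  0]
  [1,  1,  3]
e^{tA} =
  [-t*exp(2*t) + exp(2*t), -t*exp(2*t), -t*exp(2*t)]
  [0, exp(2*t), 0]
  [t*exp(2*t), t*exp(2*t), t*exp(2*t) + exp(2*t)]

Strategy: write A = P · J · P⁻¹ where J is a Jordan canonical form, so e^{tA} = P · e^{tJ} · P⁻¹, and e^{tJ} can be computed block-by-block.

A has Jordan form
J =
  [2, 1, 0]
  [0, 2, 0]
  [0, 0, 2]
(up to reordering of blocks).

Per-block formulas:
  For a 1×1 block at λ = 2: exp(t · [2]) = [e^(2t)].
  For a 2×2 Jordan block J_2(2): exp(t · J_2(2)) = e^(2t)·(I + t·N), where N is the 2×2 nilpotent shift.

After assembling e^{tJ} and conjugating by P, we get:

e^{tA} =
  [-t*exp(2*t) + exp(2*t), -t*exp(2*t), -t*exp(2*t)]
  [0, exp(2*t), 0]
  [t*exp(2*t), t*exp(2*t), t*exp(2*t) + exp(2*t)]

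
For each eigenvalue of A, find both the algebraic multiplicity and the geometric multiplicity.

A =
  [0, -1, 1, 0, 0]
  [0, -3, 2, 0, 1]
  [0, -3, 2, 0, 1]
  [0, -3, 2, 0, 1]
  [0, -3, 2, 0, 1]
λ = 0: alg = 5, geom = 3

Step 1 — factor the characteristic polynomial to read off the algebraic multiplicities:
  χ_A(x) = x^5

Step 2 — compute geometric multiplicities via the rank-nullity identity g(λ) = n − rank(A − λI):
  rank(A − (0)·I) = 2, so dim ker(A − (0)·I) = n − 2 = 3

Summary:
  λ = 0: algebraic multiplicity = 5, geometric multiplicity = 3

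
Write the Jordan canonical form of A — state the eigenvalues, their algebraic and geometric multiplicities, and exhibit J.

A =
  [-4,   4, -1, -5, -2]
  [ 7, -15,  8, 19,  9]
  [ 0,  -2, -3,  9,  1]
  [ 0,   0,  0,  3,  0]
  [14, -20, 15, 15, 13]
J_3(-4) ⊕ J_1(3) ⊕ J_1(3)

The characteristic polynomial is
  det(x·I − A) = x^5 + 6*x^4 - 15*x^3 - 116*x^2 + 48*x + 576 = (x - 3)^2*(x + 4)^3

Eigenvalues and multiplicities (the geometric multiplicity of λ is n − rank(A − λI), which equals the number of Jordan blocks for λ):
  λ = -4: algebraic multiplicity = 3, geometric multiplicity = 1
  λ = 3: algebraic multiplicity = 2, geometric multiplicity = 2

Determining the block sizes for each eigenvalue:
  λ = -4: one block (gm = 1), so the single block has size am = 3 → block sizes [3]
  λ = 3: gm = am = 2, so every block has size 1 → block sizes [1, 1]

Assembling the blocks gives a Jordan form
J =
  [-4,  1,  0, 0, 0]
  [ 0, -4,  1, 0, 0]
  [ 0,  0, -4, 0, 0]
  [ 0,  0,  0, 3, 0]
  [ 0,  0,  0, 0, 3]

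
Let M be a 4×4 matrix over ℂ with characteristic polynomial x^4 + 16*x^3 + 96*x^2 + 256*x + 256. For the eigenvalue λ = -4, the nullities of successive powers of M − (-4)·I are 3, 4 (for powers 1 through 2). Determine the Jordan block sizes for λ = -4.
Block sizes for λ = -4: [2, 1, 1]

From the dimensions of kernels of powers, the number of Jordan blocks of size at least j is d_j − d_{j−1} where d_j = dim ker(N^j) (with d_0 = 0). Computing the differences gives [3, 1].
The number of blocks of size exactly k is (#blocks of size ≥ k) − (#blocks of size ≥ k + 1), so the partition is: 2 block(s) of size 1, 1 block(s) of size 2.
In nonincreasing order the block sizes are [2, 1, 1].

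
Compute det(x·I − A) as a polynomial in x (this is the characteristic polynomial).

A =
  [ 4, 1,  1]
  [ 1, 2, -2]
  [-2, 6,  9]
x^3 - 15*x^2 + 75*x - 125

Expanding det(x·I − A) (e.g. by cofactor expansion or by noting that A is similar to its Jordan form J, which has the same characteristic polynomial as A) gives
  χ_A(x) = x^3 - 15*x^2 + 75*x - 125
which factors as (x - 5)^3. The eigenvalues (with algebraic multiplicities) are λ = 5 with multiplicity 3.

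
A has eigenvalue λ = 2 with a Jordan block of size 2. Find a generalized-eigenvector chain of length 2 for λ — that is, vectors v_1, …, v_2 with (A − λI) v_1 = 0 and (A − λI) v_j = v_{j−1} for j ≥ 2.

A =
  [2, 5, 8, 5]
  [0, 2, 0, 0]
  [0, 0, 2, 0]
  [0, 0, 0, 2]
A Jordan chain for λ = 2 of length 2:
v_1 = (5, 0, 0, 0)ᵀ
v_2 = (0, 1, 0, 0)ᵀ

Let N = A − (2)·I. We want v_2 with N^2 v_2 = 0 but N^1 v_2 ≠ 0; then v_{j-1} := N · v_j for j = 2, …, 2.

Pick v_2 = (0, 1, 0, 0)ᵀ.
Then v_1 = N · v_2 = (5, 0, 0, 0)ᵀ.

Sanity check: (A − (2)·I) v_1 = (0, 0, 0, 0)ᵀ = 0. ✓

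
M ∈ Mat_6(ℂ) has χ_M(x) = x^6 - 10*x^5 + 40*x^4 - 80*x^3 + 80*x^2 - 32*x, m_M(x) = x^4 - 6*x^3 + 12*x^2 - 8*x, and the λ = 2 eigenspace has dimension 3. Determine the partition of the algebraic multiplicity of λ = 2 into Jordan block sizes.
Block sizes for λ = 2: [3, 1, 1]

Step 1 — from the characteristic polynomial, algebraic multiplicity of λ = 2 is 5. From dim ker(M − (2)·I) = 3, there are exactly 3 Jordan blocks for λ = 2.
Step 2 — from the minimal polynomial, the factor (x − 2)^3 tells us the largest block for λ = 2 has size 3.
Step 3 — with total size 5, 3 blocks, and largest block 3, the block sizes (in nonincreasing order) are [3, 1, 1].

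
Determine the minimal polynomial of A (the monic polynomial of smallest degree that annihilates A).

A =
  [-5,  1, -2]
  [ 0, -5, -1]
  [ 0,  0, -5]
x^3 + 15*x^2 + 75*x + 125

The characteristic polynomial is χ_A(x) = (x + 5)^3, so the eigenvalues are known. The minimal polynomial is
  m_A(x) = Π_λ (x − λ)^{k_λ}
where k_λ is the size of the *largest* Jordan block for λ (equivalently, the smallest k with (A − λI)^k v = 0 for every generalised eigenvector v of λ).

  λ = -5: largest Jordan block has size 3, contributing (x + 5)^3

So m_A(x) = (x + 5)^3 = x^3 + 15*x^2 + 75*x + 125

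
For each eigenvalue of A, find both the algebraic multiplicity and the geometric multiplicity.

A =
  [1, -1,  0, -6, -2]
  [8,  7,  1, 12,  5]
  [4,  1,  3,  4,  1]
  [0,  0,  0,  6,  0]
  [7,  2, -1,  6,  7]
λ = 4: alg = 3, geom = 1; λ = 6: alg = 2, geom = 2

Step 1 — factor the characteristic polynomial to read off the algebraic multiplicities:
  χ_A(x) = (x - 6)^2*(x - 4)^3

Step 2 — compute geometric multiplicities via the rank-nullity identity g(λ) = n − rank(A − λI):
  rank(A − (4)·I) = 4, so dim ker(A − (4)·I) = n − 4 = 1
  rank(A − (6)·I) = 3, so dim ker(A − (6)·I) = n − 3 = 2

Summary:
  λ = 4: algebraic multiplicity = 3, geometric multiplicity = 1
  λ = 6: algebraic multiplicity = 2, geometric multiplicity = 2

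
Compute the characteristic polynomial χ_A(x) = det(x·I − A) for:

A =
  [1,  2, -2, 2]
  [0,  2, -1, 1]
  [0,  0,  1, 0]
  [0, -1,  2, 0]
x^4 - 4*x^3 + 6*x^2 - 4*x + 1

Expanding det(x·I − A) (e.g. by cofactor expansion or by noting that A is similar to its Jordan form J, which has the same characteristic polynomial as A) gives
  χ_A(x) = x^4 - 4*x^3 + 6*x^2 - 4*x + 1
which factors as (x - 1)^4. The eigenvalues (with algebraic multiplicities) are λ = 1 with multiplicity 4.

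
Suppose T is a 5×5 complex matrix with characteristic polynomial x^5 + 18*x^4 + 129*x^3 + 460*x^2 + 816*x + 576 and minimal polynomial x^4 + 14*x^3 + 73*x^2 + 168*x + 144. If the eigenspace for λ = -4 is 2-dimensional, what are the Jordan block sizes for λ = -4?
Block sizes for λ = -4: [2, 1]

Step 1 — from the characteristic polynomial, algebraic multiplicity of λ = -4 is 3. From dim ker(T − (-4)·I) = 2, there are exactly 2 Jordan blocks for λ = -4.
Step 2 — from the minimal polynomial, the factor (x + 4)^2 tells us the largest block for λ = -4 has size 2.
Step 3 — with total size 3, 2 blocks, and largest block 2, the block sizes (in nonincreasing order) are [2, 1].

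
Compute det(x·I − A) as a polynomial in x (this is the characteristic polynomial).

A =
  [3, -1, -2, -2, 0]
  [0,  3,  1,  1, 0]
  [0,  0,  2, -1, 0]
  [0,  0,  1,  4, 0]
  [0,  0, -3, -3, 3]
x^5 - 15*x^4 + 90*x^3 - 270*x^2 + 405*x - 243

Expanding det(x·I − A) (e.g. by cofactor expansion or by noting that A is similar to its Jordan form J, which has the same characteristic polynomial as A) gives
  χ_A(x) = x^5 - 15*x^4 + 90*x^3 - 270*x^2 + 405*x - 243
which factors as (x - 3)^5. The eigenvalues (with algebraic multiplicities) are λ = 3 with multiplicity 5.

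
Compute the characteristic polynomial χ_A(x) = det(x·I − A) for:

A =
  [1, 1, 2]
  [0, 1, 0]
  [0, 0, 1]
x^3 - 3*x^2 + 3*x - 1

Expanding det(x·I − A) (e.g. by cofactor expansion or by noting that A is similar to its Jordan form J, which has the same characteristic polynomial as A) gives
  χ_A(x) = x^3 - 3*x^2 + 3*x - 1
which factors as (x - 1)^3. The eigenvalues (with algebraic multiplicities) are λ = 1 with multiplicity 3.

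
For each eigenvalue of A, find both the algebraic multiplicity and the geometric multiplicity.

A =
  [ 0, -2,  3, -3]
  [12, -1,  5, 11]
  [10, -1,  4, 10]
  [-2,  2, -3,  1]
λ = -2: alg = 1, geom = 1; λ = 2: alg = 3, geom = 1

Step 1 — factor the characteristic polynomial to read off the algebraic multiplicities:
  χ_A(x) = (x - 2)^3*(x + 2)

Step 2 — compute geometric multiplicities via the rank-nullity identity g(λ) = n − rank(A − λI):
  rank(A − (-2)·I) = 3, so dim ker(A − (-2)·I) = n − 3 = 1
  rank(A − (2)·I) = 3, so dim ker(A − (2)·I) = n − 3 = 1

Summary:
  λ = -2: algebraic multiplicity = 1, geometric multiplicity = 1
  λ = 2: algebraic multiplicity = 3, geometric multiplicity = 1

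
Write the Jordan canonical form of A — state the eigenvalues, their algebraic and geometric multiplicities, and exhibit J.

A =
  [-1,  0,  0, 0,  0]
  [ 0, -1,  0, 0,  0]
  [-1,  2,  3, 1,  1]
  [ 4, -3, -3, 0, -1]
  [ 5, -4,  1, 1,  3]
J_1(-1) ⊕ J_1(-1) ⊕ J_3(2)

The characteristic polynomial is
  det(x·I − A) = x^5 - 4*x^4 + x^3 + 10*x^2 - 4*x - 8 = (x - 2)^3*(x + 1)^2

Eigenvalues and multiplicities (the geometric multiplicity of λ is n − rank(A − λI), which equals the number of Jordan blocks for λ):
  λ = -1: algebraic multiplicity = 2, geometric multiplicity = 2
  λ = 2: algebraic multiplicity = 3, geometric multiplicity = 1

Determining the block sizes for each eigenvalue:
  λ = -1: gm = am = 2, so every block has size 1 → block sizes [1, 1]
  λ = 2: one block (gm = 1), so the single block has size am = 3 → block sizes [3]

Assembling the blocks gives a Jordan form
J =
  [-1,  0, 0, 0, 0]
  [ 0, -1, 0, 0, 0]
  [ 0,  0, 2, 1, 0]
  [ 0,  0, 0, 2, 1]
  [ 0,  0, 0, 0, 2]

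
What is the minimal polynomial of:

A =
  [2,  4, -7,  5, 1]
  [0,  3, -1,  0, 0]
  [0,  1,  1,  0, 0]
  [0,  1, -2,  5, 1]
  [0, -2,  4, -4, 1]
x^4 - 10*x^3 + 37*x^2 - 60*x + 36

The characteristic polynomial is χ_A(x) = (x - 3)^2*(x - 2)^3, so the eigenvalues are known. The minimal polynomial is
  m_A(x) = Π_λ (x − λ)^{k_λ}
where k_λ is the size of the *largest* Jordan block for λ (equivalently, the smallest k with (A − λI)^k v = 0 for every generalised eigenvector v of λ).

  λ = 2: largest Jordan block has size 2, contributing (x − 2)^2
  λ = 3: largest Jordan block has size 2, contributing (x − 3)^2

So m_A(x) = (x - 3)^2*(x - 2)^2 = x^4 - 10*x^3 + 37*x^2 - 60*x + 36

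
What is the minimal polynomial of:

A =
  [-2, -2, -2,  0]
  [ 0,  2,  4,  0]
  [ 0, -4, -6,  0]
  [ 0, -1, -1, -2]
x^2 + 4*x + 4

The characteristic polynomial is χ_A(x) = (x + 2)^4, so the eigenvalues are known. The minimal polynomial is
  m_A(x) = Π_λ (x − λ)^{k_λ}
where k_λ is the size of the *largest* Jordan block for λ (equivalently, the smallest k with (A − λI)^k v = 0 for every generalised eigenvector v of λ).

  λ = -2: largest Jordan block has size 2, contributing (x + 2)^2

So m_A(x) = (x + 2)^2 = x^2 + 4*x + 4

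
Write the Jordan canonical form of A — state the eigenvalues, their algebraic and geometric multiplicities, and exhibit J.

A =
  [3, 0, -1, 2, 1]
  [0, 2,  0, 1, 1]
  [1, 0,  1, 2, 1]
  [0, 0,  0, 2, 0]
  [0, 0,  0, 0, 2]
J_2(2) ⊕ J_2(2) ⊕ J_1(2)

The characteristic polynomial is
  det(x·I − A) = x^5 - 10*x^4 + 40*x^3 - 80*x^2 + 80*x - 32 = (x - 2)^5

Eigenvalues and multiplicities (the geometric multiplicity of λ is n − rank(A − λI), which equals the number of Jordan blocks for λ):
  λ = 2: algebraic multiplicity = 5, geometric multiplicity = 3

Determining the block sizes for each eigenvalue:
  λ = 2: with am = 5 and gm = 3, the partition is not yet determined (e.g. several partitions of 5 into 3 parts exist). Let N = A − (2)·I. Computing rank(N^1) = 2, rank(N^2) = 0; the number of blocks of size ≥ j is rank(N^{j−1}) − rank(N^j), giving [3, 2]. So we have 2 block(s) of size 2, 1 block(s) of size 1 → block sizes [2, 2, 1]

Assembling the blocks gives a Jordan form
J =
  [2, 1, 0, 0, 0]
  [0, 2, 0, 0, 0]
  [0, 0, 2, 1, 0]
  [0, 0, 0, 2, 0]
  [0, 0, 0, 0, 2]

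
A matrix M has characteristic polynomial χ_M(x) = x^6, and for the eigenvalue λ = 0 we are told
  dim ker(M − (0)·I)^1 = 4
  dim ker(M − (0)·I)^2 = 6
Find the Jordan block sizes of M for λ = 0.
Block sizes for λ = 0: [2, 2, 1, 1]

From the dimensions of kernels of powers, the number of Jordan blocks of size at least j is d_j − d_{j−1} where d_j = dim ker(N^j) (with d_0 = 0). Computing the differences gives [4, 2].
The number of blocks of size exactly k is (#blocks of size ≥ k) − (#blocks of size ≥ k + 1), so the partition is: 2 block(s) of size 1, 2 block(s) of size 2.
In nonincreasing order the block sizes are [2, 2, 1, 1].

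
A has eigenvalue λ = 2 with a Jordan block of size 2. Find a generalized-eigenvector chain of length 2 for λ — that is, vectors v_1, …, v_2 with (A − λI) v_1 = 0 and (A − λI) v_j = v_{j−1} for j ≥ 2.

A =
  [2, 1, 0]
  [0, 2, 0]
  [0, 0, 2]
A Jordan chain for λ = 2 of length 2:
v_1 = (1, 0, 0)ᵀ
v_2 = (0, 1, 0)ᵀ

Let N = A − (2)·I. We want v_2 with N^2 v_2 = 0 but N^1 v_2 ≠ 0; then v_{j-1} := N · v_j for j = 2, …, 2.

Pick v_2 = (0, 1, 0)ᵀ.
Then v_1 = N · v_2 = (1, 0, 0)ᵀ.

Sanity check: (A − (2)·I) v_1 = (0, 0, 0)ᵀ = 0. ✓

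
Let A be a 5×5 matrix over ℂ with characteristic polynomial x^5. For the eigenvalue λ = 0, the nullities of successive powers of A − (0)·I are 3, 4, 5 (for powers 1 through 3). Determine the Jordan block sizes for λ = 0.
Block sizes for λ = 0: [3, 1, 1]

From the dimensions of kernels of powers, the number of Jordan blocks of size at least j is d_j − d_{j−1} where d_j = dim ker(N^j) (with d_0 = 0). Computing the differences gives [3, 1, 1].
The number of blocks of size exactly k is (#blocks of size ≥ k) − (#blocks of size ≥ k + 1), so the partition is: 2 block(s) of size 1, 1 block(s) of size 3.
In nonincreasing order the block sizes are [3, 1, 1].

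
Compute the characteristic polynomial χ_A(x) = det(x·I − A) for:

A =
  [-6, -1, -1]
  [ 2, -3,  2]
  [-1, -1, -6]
x^3 + 15*x^2 + 75*x + 125

Expanding det(x·I − A) (e.g. by cofactor expansion or by noting that A is similar to its Jordan form J, which has the same characteristic polynomial as A) gives
  χ_A(x) = x^3 + 15*x^2 + 75*x + 125
which factors as (x + 5)^3. The eigenvalues (with algebraic multiplicities) are λ = -5 with multiplicity 3.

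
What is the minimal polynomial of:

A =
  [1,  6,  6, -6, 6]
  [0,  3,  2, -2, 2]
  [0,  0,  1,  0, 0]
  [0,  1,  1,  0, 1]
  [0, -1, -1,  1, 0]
x^2 - 2*x + 1

The characteristic polynomial is χ_A(x) = (x - 1)^5, so the eigenvalues are known. The minimal polynomial is
  m_A(x) = Π_λ (x − λ)^{k_λ}
where k_λ is the size of the *largest* Jordan block for λ (equivalently, the smallest k with (A − λI)^k v = 0 for every generalised eigenvector v of λ).

  λ = 1: largest Jordan block has size 2, contributing (x − 1)^2

So m_A(x) = (x - 1)^2 = x^2 - 2*x + 1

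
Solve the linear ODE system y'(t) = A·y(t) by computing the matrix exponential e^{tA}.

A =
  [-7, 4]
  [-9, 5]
e^{tA} =
  [-6*t*exp(-t) + exp(-t), 4*t*exp(-t)]
  [-9*t*exp(-t), 6*t*exp(-t) + exp(-t)]

Strategy: write A = P · J · P⁻¹ where J is a Jordan canonical form, so e^{tA} = P · e^{tJ} · P⁻¹, and e^{tJ} can be computed block-by-block.

A has Jordan form
J =
  [-1,  1]
  [ 0, -1]
(up to reordering of blocks).

Per-block formulas:
  For a 2×2 Jordan block J_2(-1): exp(t · J_2(-1)) = e^(-1t)·(I + t·N), where N is the 2×2 nilpotent shift.

After assembling e^{tJ} and conjugating by P, we get:

e^{tA} =
  [-6*t*exp(-t) + exp(-t), 4*t*exp(-t)]
  [-9*t*exp(-t), 6*t*exp(-t) + exp(-t)]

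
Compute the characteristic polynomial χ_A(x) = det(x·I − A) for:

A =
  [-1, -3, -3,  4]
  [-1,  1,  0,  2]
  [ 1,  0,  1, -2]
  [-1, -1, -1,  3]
x^4 - 4*x^3 + 6*x^2 - 4*x + 1

Expanding det(x·I − A) (e.g. by cofactor expansion or by noting that A is similar to its Jordan form J, which has the same characteristic polynomial as A) gives
  χ_A(x) = x^4 - 4*x^3 + 6*x^2 - 4*x + 1
which factors as (x - 1)^4. The eigenvalues (with algebraic multiplicities) are λ = 1 with multiplicity 4.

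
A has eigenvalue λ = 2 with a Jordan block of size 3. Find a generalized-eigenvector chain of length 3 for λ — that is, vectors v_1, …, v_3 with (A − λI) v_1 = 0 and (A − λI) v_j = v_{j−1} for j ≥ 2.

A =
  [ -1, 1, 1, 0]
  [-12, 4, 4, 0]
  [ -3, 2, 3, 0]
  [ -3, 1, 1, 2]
A Jordan chain for λ = 2 of length 3:
v_1 = (-6, 0, -18, -6)ᵀ
v_2 = (-3, -12, -3, -3)ᵀ
v_3 = (1, 0, 0, 0)ᵀ

Let N = A − (2)·I. We want v_3 with N^3 v_3 = 0 but N^2 v_3 ≠ 0; then v_{j-1} := N · v_j for j = 3, …, 2.

Pick v_3 = (1, 0, 0, 0)ᵀ.
Then v_2 = N · v_3 = (-3, -12, -3, -3)ᵀ.
Then v_1 = N · v_2 = (-6, 0, -18, -6)ᵀ.

Sanity check: (A − (2)·I) v_1 = (0, 0, 0, 0)ᵀ = 0. ✓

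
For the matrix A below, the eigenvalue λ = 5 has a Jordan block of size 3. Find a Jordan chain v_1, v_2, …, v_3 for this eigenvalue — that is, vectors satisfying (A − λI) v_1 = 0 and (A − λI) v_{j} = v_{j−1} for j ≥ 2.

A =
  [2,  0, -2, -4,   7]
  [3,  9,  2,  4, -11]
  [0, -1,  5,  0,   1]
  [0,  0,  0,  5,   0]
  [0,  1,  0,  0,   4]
A Jordan chain for λ = 5 of length 3:
v_1 = (9, 3, -3, 0, 3)ᵀ
v_2 = (-3, 3, 0, 0, 0)ᵀ
v_3 = (1, 0, 0, 0, 0)ᵀ

Let N = A − (5)·I. We want v_3 with N^3 v_3 = 0 but N^2 v_3 ≠ 0; then v_{j-1} := N · v_j for j = 3, …, 2.

Pick v_3 = (1, 0, 0, 0, 0)ᵀ.
Then v_2 = N · v_3 = (-3, 3, 0, 0, 0)ᵀ.
Then v_1 = N · v_2 = (9, 3, -3, 0, 3)ᵀ.

Sanity check: (A − (5)·I) v_1 = (0, 0, 0, 0, 0)ᵀ = 0. ✓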